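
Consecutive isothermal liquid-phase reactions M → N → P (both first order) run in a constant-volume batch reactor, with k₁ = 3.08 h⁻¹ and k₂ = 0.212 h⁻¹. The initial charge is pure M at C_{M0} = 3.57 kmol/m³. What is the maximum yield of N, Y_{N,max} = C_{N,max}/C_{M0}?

0.821

Evaluating C_N at t_opt = ln(k₂/k₁)/(k₂−k₁) gives C_{N,max}/C_{M0} = (k₁/k₂)^[k₂/(k₂−k₁)].
= (3.08/0.212)^(0.212/(0.212−3.08)) = (14.53)^(-0.07392) = 0.8205.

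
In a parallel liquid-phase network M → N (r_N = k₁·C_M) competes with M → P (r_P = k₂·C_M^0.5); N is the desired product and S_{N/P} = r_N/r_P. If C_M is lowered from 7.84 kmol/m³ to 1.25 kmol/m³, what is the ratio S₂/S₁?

0.399

S_{N/P} = (k₁/k₂)·C_M^0.5, so S₂/S₁ = (C_{M,2}/C_{M,1})^0.5.
= (1.25/7.84)^0.5 = (0.1594)^0.5 = 0.399.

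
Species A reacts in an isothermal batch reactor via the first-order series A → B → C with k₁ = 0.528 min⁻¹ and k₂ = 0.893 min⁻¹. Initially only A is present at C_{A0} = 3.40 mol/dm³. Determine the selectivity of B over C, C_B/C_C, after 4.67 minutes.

0.123

Solving the coupled first-order balances gives C_B(t) = [k₁/(k₂−k₁)]·C_{A0}·(e^(−k₁t) − e^(−k₂t)).
e^(−k₁t) = e^(−0.528×4.67) = e^(−2.466) = 0.08494; e^(−k₂t) = e^(−4.170) = 0.01545.
C_B = 0.528×3.40/(0.893−0.528) × (0.08494−0.01545) = 4.918×0.06950 = 0.3418 mol/dm³.
C_A = C_{A0}e^(−k₁t) = 0.2888 mol/dm³, so C_C = C_{A0}−C_A−C_B = 2.769 mol/dm³; C_B/C_C = 0.123.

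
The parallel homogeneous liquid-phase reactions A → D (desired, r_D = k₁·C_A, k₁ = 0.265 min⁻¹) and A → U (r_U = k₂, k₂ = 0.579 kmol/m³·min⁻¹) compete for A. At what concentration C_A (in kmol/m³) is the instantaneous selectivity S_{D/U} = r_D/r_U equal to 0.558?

S_{D/U} = (k₁/k₂)·C_A ⇒ C_A = S·k₂/k₁.
= 0.558×0.579/0.265 = 1.22 kmol/m³.

1.22 kmol/m³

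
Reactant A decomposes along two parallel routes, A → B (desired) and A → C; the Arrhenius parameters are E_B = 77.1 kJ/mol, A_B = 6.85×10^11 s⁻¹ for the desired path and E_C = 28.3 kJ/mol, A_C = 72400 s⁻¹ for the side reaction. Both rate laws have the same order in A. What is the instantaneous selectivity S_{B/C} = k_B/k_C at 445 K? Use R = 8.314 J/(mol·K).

17.7

k_B/k_C = (A_B/A_C)·exp[−(E_B−E_C)/(RT)] = (A_B/A_C)·exp[(E_C−E_B)/(RT)].
(E_C−E_B)/(RT) = (28.3−77.1)×10³/(8.314×445) = -48800/3700 = -13.19.
k_B/k_C = (6.85×10^11/72400)·exp(-13.19) = 9.461×10^6 × 1.869×10^-6 = 17.7.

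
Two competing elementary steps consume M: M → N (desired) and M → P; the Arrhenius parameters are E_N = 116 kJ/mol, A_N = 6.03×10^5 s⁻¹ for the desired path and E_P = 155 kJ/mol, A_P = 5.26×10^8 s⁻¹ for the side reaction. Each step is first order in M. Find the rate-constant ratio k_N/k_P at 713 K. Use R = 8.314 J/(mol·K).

0.825

k_N/k_P = (A_N/A_P)·exp[−(E_N−E_P)/(RT)] = (A_N/A_P)·exp[(E_P−E_N)/(RT)].
(E_P−E_N)/(RT) = (155−116)×10³/(8.314×713) = 39000/5928 = 6.579.
k_N/k_P = (6.03×10^5/5.26×10^8)·exp(6.579) = 0.001146 × 719.9 = 0.825.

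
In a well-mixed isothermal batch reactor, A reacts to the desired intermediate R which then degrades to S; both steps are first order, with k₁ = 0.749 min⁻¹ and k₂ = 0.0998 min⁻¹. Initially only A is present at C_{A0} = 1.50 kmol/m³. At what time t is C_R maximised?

The intermediate peaks when r₁ = r₂, i.e. k₁e^(−k₁t) = k₂e^(−k₂t), giving t_opt = ln(k₂/k₁)/(k₂−k₁).
= ln(0.0998/0.749)/(0.0998−0.749) = ln(0.1332)/-0.6492 = -2.016/-0.6492 = 3.10 min.

3.10 min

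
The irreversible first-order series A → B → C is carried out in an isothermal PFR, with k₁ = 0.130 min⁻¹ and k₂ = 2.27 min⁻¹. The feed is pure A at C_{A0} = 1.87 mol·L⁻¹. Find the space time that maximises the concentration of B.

For first-order series the maximum of C_B occurs at τ_opt = ln(k₂/k₁)/(k₂−k₁).
= ln(2.27/0.130)/(2.27−0.130) = ln(17.46)/2.140 = 2.860/2.140 = 1.34 min.

1.34 min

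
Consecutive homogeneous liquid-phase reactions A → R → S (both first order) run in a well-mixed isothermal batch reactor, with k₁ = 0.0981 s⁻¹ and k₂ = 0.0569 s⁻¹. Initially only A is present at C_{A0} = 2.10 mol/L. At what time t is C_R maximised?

Setting dC_R/dt = 0 gives t_opt = ln(k₂/k₁)/(k₂−k₁).
= ln(0.0569/0.0981)/(0.0569−0.0981) = ln(0.5800)/-0.04120 = -0.5447/-0.04120 = 13.2 s.

13.2 s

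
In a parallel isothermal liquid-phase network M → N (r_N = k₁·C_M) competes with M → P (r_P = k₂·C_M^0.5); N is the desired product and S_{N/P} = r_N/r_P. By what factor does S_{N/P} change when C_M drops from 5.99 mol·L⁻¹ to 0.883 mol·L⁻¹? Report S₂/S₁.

S_{N/P} = (k₁/k₂)·C_M^0.5, so S₂/S₁ = (C_{M,2}/C_{M,1})^0.5.
= (0.883/5.99)^0.5 = (0.1474)^0.5 = 0.384.

0.384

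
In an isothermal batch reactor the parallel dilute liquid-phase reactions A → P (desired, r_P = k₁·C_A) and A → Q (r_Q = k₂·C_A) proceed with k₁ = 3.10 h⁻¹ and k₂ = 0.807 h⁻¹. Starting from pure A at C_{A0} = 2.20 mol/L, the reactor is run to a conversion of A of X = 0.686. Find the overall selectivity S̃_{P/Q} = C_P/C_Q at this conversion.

C_A = C_{A0}(1−X) = 0.6908 mol/L.
Both paths are first order in A, so the instantaneous fraction to P is constant: dC_P/d(−C_A) = k₁/(k₁+k₂) = 0.7934.
C_P = 0.7934·(C_{A0}−C_A) = 0.7934×1.509 = 1.20 mol/L.
C_Q = (C_{A0}−C_A)−C_P = 0.3117 mol/L; S̃_{P/Q} = 1.197/0.3117 = 3.84.

3.84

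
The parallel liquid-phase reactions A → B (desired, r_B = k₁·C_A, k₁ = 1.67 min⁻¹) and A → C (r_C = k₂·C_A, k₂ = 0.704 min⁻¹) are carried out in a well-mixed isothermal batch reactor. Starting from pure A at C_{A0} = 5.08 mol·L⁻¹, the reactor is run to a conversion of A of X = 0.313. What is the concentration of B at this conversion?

1.12 mol·L⁻¹

C_A = C_{A0}(1−X) = 3.490 mol·L⁻¹.
Both paths are first order in A, so the instantaneous fraction to B is constant: dC_B/d(−C_A) = k₁/(k₁+k₂) = 0.7035.
C_B = 0.7035·(C_{A0}−C_A) = 0.7035×1.590 = 1.12 mol·L⁻¹.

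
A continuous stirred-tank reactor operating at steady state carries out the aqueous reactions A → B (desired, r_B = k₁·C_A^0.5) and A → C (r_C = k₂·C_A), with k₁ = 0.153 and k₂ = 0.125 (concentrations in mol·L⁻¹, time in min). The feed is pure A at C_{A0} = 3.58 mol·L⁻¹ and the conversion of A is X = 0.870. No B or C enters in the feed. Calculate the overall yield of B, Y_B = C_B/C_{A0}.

0.559

Exit C_A = C_{A0}(1−X) = 3.58×0.130 = 0.4654 mol·L⁻¹.
A CSTR operates uniformly at the exit composition, giving r_B = 0.1044 and r_C = 0.05818 (each k·C_A^n at C_A = 0.4654).
Fraction of consumed A going to B: r_B/(r_B+r_C) = 0.6421.
C_B = 0.6421·C_{A0}·X = 0.6421×3.58×0.870 = 2.00 mol·L⁻¹; Y_B = C_B/C_{A0} = 0.559.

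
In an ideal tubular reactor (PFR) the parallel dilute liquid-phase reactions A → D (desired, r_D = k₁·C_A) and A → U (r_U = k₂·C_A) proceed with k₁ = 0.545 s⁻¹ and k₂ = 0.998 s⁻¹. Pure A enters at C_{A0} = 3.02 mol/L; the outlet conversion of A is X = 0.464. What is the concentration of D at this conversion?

0.495 mol/L

C_A = C_{A0}(1−X) = 1.619 mol/L.
Both paths are first order in A, so the instantaneous fraction to D is constant: dC_D/d(−C_A) = k₁/(k₁+k₂) = 0.3532.
C_D = 0.3532·(C_{A0}−C_A) = 0.3532×1.401 = 0.495 mol/L.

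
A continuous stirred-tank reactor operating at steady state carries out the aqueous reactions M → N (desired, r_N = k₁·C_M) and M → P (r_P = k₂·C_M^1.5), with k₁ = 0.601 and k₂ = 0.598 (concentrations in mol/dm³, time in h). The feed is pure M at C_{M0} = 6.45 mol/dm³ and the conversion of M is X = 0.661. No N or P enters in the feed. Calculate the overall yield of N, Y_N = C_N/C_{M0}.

0.267

Exit C_M = C_{M0}(1−X) = 6.45×0.339 = 2.187 mol/dm³.
A CSTR operates uniformly at the exit composition, giving r_N = 1.314 and r_P = 1.933 (each k·C_M^n at C_M = 2.187).
Fraction of consumed M going to N: r_N/(r_N+r_P) = 0.4046.
C_N = 0.4046·C_{M0}·X = 0.4046×6.45×0.661 = 1.73 mol/dm³; Y_N = C_N/C_{M0} = 0.267.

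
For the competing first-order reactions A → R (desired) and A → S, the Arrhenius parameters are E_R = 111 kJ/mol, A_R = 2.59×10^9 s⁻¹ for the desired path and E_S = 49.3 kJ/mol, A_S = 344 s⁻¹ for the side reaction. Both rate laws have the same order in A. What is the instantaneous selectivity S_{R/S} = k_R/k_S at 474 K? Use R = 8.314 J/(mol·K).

1.19

With equal orders, S_{R/S} = k_R/k_S = (A_R/A_S)·exp[(E_S−E_R)/(RT)].
(E_S−E_R)/(RT) = (49.3−111)×10³/(8.314×474) = -61700/3941 = -15.66.
k_R/k_S = (2.59×10^9/344)·exp(-15.66) = 7.529×10^6 × 1.586×10^-7 = 1.19.
Since E_R > E_S, raising the temperature improves selectivity toward R.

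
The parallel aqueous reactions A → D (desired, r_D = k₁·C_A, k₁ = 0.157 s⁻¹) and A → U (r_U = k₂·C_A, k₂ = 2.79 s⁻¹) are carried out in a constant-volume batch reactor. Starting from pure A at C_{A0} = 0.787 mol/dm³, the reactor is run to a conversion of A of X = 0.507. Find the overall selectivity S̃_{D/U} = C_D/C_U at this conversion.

C_A = C_{A0}(1−X) = 0.3880 mol/dm³.
Both paths are first order in A, so the instantaneous fraction to D is constant: dC_D/d(−C_A) = k₁/(k₁+k₂) = 0.05327.
C_D = 0.05327·(C_{A0}−C_A) = 0.05327×0.3990 = 0.0213 mol/dm³.
C_U = (C_{A0}−C_A)−C_D = 0.3778 mol/dm³; S̃_{D/U} = 0.02126/0.3778 = 0.0563.

0.0563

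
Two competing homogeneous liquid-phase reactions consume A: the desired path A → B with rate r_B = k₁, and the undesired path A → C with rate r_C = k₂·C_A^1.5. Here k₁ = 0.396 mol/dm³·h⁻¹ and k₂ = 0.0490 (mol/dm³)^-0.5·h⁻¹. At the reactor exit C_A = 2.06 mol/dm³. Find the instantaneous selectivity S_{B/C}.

2.73

S_{B/C} = r_B/r_C = (k₁)/(k₂·C_A^1.5) = (k₁/k₂)·C_A^-1.5.
= (0.396) / (0.0490×2.060^1.5) = 0.3960/0.1449 = 2.73.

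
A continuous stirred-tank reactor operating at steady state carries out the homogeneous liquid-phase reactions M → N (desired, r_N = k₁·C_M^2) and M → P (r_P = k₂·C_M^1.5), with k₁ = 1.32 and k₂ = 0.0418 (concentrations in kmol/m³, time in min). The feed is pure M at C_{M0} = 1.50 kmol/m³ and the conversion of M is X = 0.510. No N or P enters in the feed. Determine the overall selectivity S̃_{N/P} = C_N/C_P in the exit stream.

27.1

Exit C_M = C_{M0}(1−X) = 1.50×0.490 = 0.7350 kmol/m³.
A CSTR operates uniformly at the exit composition, giving r_N = 0.7131 and r_P = 0.02634 (each k·C_M^n at C_M = 0.7350).
Overall selectivity = C_N/C_P = r_Nτ/(r_Pτ) = r_N/r_P = 27.1.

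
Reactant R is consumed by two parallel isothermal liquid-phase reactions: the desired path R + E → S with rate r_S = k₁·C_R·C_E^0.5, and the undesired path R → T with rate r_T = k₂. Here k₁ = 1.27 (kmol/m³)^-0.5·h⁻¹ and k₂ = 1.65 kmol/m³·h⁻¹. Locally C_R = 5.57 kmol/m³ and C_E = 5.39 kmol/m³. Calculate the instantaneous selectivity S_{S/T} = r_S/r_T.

S_{S/T} = r_S/r_T = (k₁·C_R·C_E^0.5)/(k₂) = (k₁/k₂)·C_R·C_E^0.5.
= (1.27×5.570×5.390^0.5) / (1.65) = 16.42/1.650 = 9.95.
Since the desired path is higher order in R, keeping C_R high (PFR or concentrated feed) favours S.

9.95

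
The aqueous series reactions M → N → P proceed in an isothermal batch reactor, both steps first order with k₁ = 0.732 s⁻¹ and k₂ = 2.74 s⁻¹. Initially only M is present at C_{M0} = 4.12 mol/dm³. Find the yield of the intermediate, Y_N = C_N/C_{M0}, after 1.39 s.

The intermediate concentration in a first-order A→B→C sequence is C_N = k₁C_{M0}(e^(−k₁t) − e^(−k₂t))/(k₂−k₁).
e^(−k₁t) = e^(−0.732×1.39) = e^(−1.017) = 0.3615; e^(−k₂t) = e^(−3.809) = 0.02218.
C_N = 0.732×4.12/(2.74−0.732) × (0.3615−0.02218) = 1.502×0.3393 = 0.5096 mol/dm³.
Y_N = C_N/C_{M0} = 0.5096/4.12 = 0.124.

0.124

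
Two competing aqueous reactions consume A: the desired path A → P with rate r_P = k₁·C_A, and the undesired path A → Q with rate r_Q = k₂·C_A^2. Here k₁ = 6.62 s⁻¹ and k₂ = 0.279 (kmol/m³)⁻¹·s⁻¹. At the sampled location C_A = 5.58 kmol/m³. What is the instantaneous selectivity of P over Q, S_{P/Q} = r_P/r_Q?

4.25

S_{P/Q} = r_P/r_Q = (k₁·C_A)/(k₂·C_A^2) = (k₁/k₂)·C_A⁻¹.
= (6.62×5.580) / (0.279×5.580^2) = 36.94/8.687 = 4.25.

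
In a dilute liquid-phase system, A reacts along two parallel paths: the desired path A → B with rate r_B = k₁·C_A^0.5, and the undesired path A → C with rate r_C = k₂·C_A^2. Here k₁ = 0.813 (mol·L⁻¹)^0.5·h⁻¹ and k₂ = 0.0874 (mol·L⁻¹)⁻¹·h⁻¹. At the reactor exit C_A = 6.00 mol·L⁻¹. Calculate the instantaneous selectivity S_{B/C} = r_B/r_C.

S_{B/C} = r_B/r_C = (k₁·C_A^0.5)/(k₂·C_A^2) = (k₁/k₂)·C_A^-1.5.
= (0.813×6.000^0.5) / (0.0874×6.000^2) = 1.991/3.146 = 0.633.

0.633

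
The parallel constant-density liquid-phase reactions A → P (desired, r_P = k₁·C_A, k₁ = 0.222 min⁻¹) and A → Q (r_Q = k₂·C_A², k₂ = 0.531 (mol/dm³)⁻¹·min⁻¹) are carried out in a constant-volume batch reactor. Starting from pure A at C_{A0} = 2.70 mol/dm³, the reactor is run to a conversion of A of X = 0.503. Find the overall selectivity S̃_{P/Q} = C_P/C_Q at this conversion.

0.214

C_A = C_{A0}(1−X) = 1.342 mol/dm³.
Along a PFR/batch, dC_P/dC_A = −r_P/(r_P+r_Q) = −k₁/(k₁+k₂·C_A).
Integrating from C_{A0} to C_A: C_P = (0.222/0.531)·ln[(0.222+0.531·2.70)/(0.222+0.531·1.34)] = 0.4181·ln(1.656/0.9345) = 0.2391 mol/dm³.
C_Q = (C_{A0}−C_A)−C_P = 1.119 mol/dm³; S̃_{P/Q} = 0.2391/1.119 = 0.214.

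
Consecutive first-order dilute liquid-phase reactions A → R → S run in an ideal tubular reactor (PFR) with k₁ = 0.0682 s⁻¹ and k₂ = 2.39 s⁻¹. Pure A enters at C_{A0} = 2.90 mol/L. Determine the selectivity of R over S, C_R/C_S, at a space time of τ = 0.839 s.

For first-order series with pure A initially, C_R(τ) = k₁C_{A0}/(k₂−k₁)·(e^(−k₁τ) − e^(−k₂τ)).
e^(−k₁τ) = e^(−0.0682×0.839) = e^(−0.05722) = 0.9444; e^(−k₂τ) = e^(−2.005) = 0.1346.
C_R = 0.0682×2.90/(2.39−0.0682) × (0.9444−0.1346) = 0.08518×0.8098 = 0.06898 mol/L.
C_A = C_{A0}e^(−k₁τ) = 2.739 mol/L, so C_S = C_{A0}−C_A−C_R = 0.09230 mol/L; C_R/C_S = 0.747.

0.747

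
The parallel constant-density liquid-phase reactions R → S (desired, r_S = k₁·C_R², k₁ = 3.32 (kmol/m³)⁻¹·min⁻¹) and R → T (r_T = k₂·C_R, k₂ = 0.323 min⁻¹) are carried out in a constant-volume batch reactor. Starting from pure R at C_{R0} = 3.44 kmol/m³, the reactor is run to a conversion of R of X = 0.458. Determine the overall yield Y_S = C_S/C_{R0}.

C_R = C_{R0}(1−X) = 1.864 kmol/m³.
Along a PFR/batch, dC_T/dC_R = −r_T/(r_S+r_T) = −k₂/(k₂+k₁·C_R).
Integrating from C_{R0} to C_R: C_T = (0.323/3.32)·ln[(0.323+3.32·3.44)/(0.323+3.32·1.86)] = 0.09729·ln(11.74/6.513) = 0.05735 kmol/m³.
Then C_S = (C_{R0}−C_R) − C_T = 1.576 − 0.05735 = 1.518 kmol/m³.
Y_S = C_S/C_{R0} = 1.518/3.44 = 0.441.

0.441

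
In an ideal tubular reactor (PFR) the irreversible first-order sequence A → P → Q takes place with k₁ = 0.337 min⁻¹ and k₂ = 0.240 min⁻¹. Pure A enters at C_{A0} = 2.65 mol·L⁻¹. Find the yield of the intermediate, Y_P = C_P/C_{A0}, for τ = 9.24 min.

The intermediate concentration in a first-order A→B→C sequence is C_P = k₁C_{A0}(e^(−k₁τ) − e^(−k₂τ))/(k₂−k₁).
e^(−k₁τ) = e^(−0.337×9.24) = e^(−3.114) = 0.04443; e^(−k₂τ) = e^(−2.218) = 0.1089.
C_P = 0.337×2.65/(0.240−0.337) × (0.04443−0.1089) = (-9.207)×(-0.06444) = 0.5933 mol·L⁻¹.
Y_P = C_P/C_{A0} = 0.5933/2.65 = 0.224.

0.224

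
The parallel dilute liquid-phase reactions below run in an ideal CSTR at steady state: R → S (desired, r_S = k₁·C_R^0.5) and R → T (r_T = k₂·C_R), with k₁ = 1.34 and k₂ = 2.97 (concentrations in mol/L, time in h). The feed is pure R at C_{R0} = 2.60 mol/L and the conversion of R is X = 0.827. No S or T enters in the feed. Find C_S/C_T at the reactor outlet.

0.673

Exit C_R = C_{R0}(1−X) = 2.60×0.173 = 0.4498 mol/L.
A CSTR operates uniformly at the exit composition, giving r_S = 0.8987 and r_T = 1.336 (each k·C_R^n at C_R = 0.4498).
Overall selectivity = C_S/C_T = r_Sτ/(r_Tτ) = r_S/r_T = 0.673.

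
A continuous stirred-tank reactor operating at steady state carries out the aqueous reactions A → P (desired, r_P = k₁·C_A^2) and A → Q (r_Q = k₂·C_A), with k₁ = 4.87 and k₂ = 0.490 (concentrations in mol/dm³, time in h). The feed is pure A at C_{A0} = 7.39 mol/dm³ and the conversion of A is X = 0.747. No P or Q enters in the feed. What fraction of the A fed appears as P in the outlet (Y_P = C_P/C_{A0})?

Exit C_A = C_{A0}(1−X) = 7.39×0.253 = 1.870 mol/dm³.
In a CSTR the entire volume is at exit conditions, so r_P = 4.87×1.870^2 = 17.02 and r_Q = 0.490×1.870 = 0.9161.
Fraction of consumed A going to P: r_P/(r_P+r_Q) = 0.9489.
C_P = 0.9489·C_{A0}·X = 0.9489×7.39×0.747 = 5.24 mol/dm³; Y_P = C_P/C_{A0} = 0.709.

0.709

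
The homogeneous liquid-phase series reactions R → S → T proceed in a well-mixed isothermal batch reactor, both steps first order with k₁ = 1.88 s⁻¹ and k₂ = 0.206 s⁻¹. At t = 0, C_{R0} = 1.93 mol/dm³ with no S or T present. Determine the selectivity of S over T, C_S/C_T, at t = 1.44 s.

4.38

For first-order series with pure R initially, C_S(t) = k₁C_{R0}/(k₂−k₁)·(e^(−k₁t) − e^(−k₂t)).
e^(−k₁t) = e^(−1.88×1.44) = e^(−2.707) = 0.06672; e^(−k₂t) = e^(−0.2966) = 0.7433.
C_S = 1.88×1.93/(0.206−1.88) × (0.06672−0.7433) = (-2.168)×(-0.6766) = 1.467 mol/dm³.
C_R = C_{R0}e^(−k₁t) = 0.1288 mol/dm³, so C_T = C_{R0}−C_R−C_S = 0.3347 mol/dm³; C_S/C_T = 4.38.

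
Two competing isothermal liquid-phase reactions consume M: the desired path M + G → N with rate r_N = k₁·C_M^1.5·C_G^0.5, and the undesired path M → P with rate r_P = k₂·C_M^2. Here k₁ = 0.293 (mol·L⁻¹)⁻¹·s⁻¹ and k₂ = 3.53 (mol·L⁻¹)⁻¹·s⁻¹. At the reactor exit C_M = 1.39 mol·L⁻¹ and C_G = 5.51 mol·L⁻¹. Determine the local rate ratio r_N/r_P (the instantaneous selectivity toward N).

0.165

S_{N/P} = r_N/r_P = (k₁·C_M^1.5·C_G^0.5)/(k₂·C_M^2) = (k₁/k₂)·C_M^-0.5·C_G^0.5.
= (0.293×1.390^1.5×5.510^0.5) / (3.53×1.390^2) = 1.127/6.820 = 0.165.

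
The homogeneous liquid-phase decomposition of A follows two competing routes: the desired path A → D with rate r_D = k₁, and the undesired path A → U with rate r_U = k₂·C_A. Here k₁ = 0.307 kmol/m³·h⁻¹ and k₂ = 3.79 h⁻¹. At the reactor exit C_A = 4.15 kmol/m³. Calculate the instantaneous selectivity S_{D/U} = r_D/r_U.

0.0195

S_{D/U} = r_D/r_U = (k₁)/(k₂·C_A) = (k₁/k₂)·C_A⁻¹.
= (0.307) / (3.79×4.150) = 0.3070/15.73 = 0.0195.
The undesired path is higher order in A, so low C_A (CSTR or dilute feed) favours D.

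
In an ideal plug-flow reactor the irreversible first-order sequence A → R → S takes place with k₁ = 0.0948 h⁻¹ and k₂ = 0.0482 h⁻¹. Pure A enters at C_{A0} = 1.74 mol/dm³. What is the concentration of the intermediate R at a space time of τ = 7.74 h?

0.738 mol/dm³

For first-order series with pure A initially, C_R(τ) = k₁C_{A0}/(k₂−k₁)·(e^(−k₁τ) − e^(−k₂τ)).
e^(−k₁τ) = e^(−0.0948×7.74) = e^(−0.7338) = 0.4801; e^(−k₂τ) = e^(−0.3731) = 0.6886.
C_R = 0.0948×1.74/(0.0482−0.0948) × (0.4801−0.6886) = (-3.540)×(-0.2085) = 0.7381 mol/dm³.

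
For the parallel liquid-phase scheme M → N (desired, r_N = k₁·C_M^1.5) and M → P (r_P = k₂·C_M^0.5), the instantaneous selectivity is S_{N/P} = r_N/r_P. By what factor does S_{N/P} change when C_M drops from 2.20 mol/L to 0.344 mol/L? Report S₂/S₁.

S_{N/P} = (k₁/k₂)·C_M, so S₂/S₁ = (C_{M,2}/C_{M,1}).
= 0.344/2.20 = 0.156.

0.156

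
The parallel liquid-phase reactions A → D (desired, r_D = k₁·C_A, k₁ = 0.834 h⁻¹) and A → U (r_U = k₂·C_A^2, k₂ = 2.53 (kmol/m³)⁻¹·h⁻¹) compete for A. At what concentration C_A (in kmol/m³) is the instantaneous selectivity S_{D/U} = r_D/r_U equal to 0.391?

0.843 kmol/m³

S_{D/U} = (k₁/k₂)·C_A⁻¹ ⇒ C_A = (S·k₂/k₁)^(-1).
= (0.391×2.53/0.834)^(-1) = (1.186)^(-1) = 0.843 kmol/m³.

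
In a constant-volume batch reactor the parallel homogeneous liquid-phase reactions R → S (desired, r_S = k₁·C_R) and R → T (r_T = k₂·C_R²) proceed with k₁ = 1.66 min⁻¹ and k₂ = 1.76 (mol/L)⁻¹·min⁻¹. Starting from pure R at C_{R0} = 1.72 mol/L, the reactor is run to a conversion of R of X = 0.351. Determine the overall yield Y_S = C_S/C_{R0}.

C_R = C_{R0}(1−X) = 1.116 mol/L.
Along a PFR/batch, dC_S/dC_R = −r_S/(r_S+r_T) = −k₁/(k₁+k₂·C_R).
Integrating from C_{R0} to C_R: C_S = (1.66/1.76)·ln[(1.66+1.76·1.72)/(1.66+1.76·1.12)] = 0.9432·ln(4.687/3.625) = 0.2425 mol/L.
Y_S = C_S/C_{R0} = 0.2425/1.72 = 0.141.

0.141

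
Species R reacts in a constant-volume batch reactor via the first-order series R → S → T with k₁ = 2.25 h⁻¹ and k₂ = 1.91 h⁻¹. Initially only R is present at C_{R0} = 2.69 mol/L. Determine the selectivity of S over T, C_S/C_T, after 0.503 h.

Solving the coupled first-order balances gives C_S(t) = [k₁/(k₂−k₁)]·C_{R0}·(e^(−k₁t) − e^(−k₂t)).
e^(−k₁t) = e^(−2.25×0.503) = e^(−1.132) = 0.3225; e^(−k₂t) = e^(−0.9607) = 0.3826.
C_S = 2.25×2.69/(1.91−2.25) × (0.3225−0.3826) = (-17.80)×(-0.06015) = 1.071 mol/L.
C_R = C_{R0}e^(−k₁t) = 0.8674 mol/L, so C_T = C_{R0}−C_R−C_S = 0.7519 mol/L; C_S/C_T = 1.42.

1.42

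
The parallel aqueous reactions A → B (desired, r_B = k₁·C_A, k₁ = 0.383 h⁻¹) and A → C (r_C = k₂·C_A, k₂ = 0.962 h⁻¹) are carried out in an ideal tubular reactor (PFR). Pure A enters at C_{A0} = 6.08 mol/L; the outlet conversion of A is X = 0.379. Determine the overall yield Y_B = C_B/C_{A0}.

C_A = C_{A0}(1−X) = 3.776 mol/L.
Both paths are first order in A, so the instantaneous fraction to B is constant: dC_B/d(−C_A) = k₁/(k₁+k₂) = 0.2848.
C_B = 0.2848·(C_{A0}−C_A) = 0.2848×2.304 = 0.656 mol/L.
Y_B = C_B/C_{A0} = 0.6562/6.08 = 0.108.

0.108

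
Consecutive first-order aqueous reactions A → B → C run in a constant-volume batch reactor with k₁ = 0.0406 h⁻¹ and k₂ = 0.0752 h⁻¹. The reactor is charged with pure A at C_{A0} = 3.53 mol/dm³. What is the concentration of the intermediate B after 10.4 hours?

0.821 mol/dm³

Solving the coupled first-order balances gives C_B(t) = [k₁/(k₂−k₁)]·C_{A0}·(e^(−k₁t) − e^(−k₂t)).
e^(−k₁t) = e^(−0.0406×10.4) = e^(−0.4222) = 0.6556; e^(−k₂t) = e^(−0.7821) = 0.4575.
C_B = 0.0406×3.53/(0.0752−0.0406) × (0.6556−0.4575) = 4.142×0.1981 = 0.8207 mol/dm³.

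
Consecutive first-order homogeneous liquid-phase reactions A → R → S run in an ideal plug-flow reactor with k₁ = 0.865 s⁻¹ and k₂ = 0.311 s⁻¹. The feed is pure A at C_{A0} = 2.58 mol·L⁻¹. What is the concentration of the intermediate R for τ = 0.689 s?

1.03 mol·L⁻¹

For first-order series with pure A initially, C_R(τ) = k₁C_{A0}/(k₂−k₁)·(e^(−k₁τ) − e^(−k₂τ)).
e^(−k₁τ) = e^(−0.865×0.689) = e^(−0.5960) = 0.5510; e^(−k₂τ) = e^(−0.2143) = 0.8071.
C_R = 0.865×2.58/(0.311−0.865) × (0.5510−0.8071) = (-4.028)×(-0.2561) = 1.032 mol·L⁻¹.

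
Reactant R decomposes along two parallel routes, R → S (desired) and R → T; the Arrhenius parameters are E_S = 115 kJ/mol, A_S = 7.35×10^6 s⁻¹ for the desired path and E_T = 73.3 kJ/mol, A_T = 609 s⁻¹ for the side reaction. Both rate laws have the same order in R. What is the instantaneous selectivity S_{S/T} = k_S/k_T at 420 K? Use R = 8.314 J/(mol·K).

0.0786

Since both paths have the same order in R, the concentration cancels and S_{S/T} = k_S/k_T = (A_S/A_T)·exp[(E_T−E_S)/(RT)].
(E_T−E_S)/(RT) = (73.3−115)×10³/(8.314×420) = -41700/3492 = -11.94.
k_S/k_T = (7.35×10^6/609)·exp(-11.94) = 12069 × 6.511×10^-6 = 0.0786.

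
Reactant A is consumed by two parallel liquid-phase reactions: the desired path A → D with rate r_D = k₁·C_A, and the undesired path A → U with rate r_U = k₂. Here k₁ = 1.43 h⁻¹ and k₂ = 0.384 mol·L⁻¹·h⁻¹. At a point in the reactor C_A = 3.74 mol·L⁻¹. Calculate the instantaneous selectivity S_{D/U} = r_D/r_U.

S_{D/U} = r_D/r_U = (k₁·C_A)/(k₂) = (k₁/k₂)·C_A.
= (1.43×3.740) / (0.384) = 5.348/0.3840 = 13.9.

13.9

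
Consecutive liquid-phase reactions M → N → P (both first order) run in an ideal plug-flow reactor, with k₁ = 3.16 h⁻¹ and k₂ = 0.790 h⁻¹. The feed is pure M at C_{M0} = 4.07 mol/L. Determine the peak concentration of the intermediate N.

2.56 mol/L

At the optimum, C_{N,max}/C_{M0} = (k₁/k₂)^[k₂/(k₂−k₁)].
= (3.16/0.790)^(0.790/(0.790−3.16)) = (4.000)^(-0.3333) = 0.6300.
C_{N,max} = 0.6300×4.07 = 2.56 mol/L.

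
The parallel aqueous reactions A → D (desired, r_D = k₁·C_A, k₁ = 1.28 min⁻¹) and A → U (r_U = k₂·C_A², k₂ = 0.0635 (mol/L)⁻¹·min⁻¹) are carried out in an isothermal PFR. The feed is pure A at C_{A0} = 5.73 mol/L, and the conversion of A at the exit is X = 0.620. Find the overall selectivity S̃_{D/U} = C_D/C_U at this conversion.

C_A = C_{A0}(1−X) = 2.177 mol/L.
Along a PFR/batch, dC_D/dC_A = −r_D/(r_D+r_U) = −k₁/(k₁+k₂·C_A).
Integrating from C_{A0} to C_A: C_D = (1.28/0.0635)·ln[(1.28+0.0635·5.73)/(1.28+0.0635·2.18)] = 20.16·ln(1.644/1.418) = 2.975 mol/L.
C_U = (C_{A0}−C_A)−C_D = 0.5772 mol/L; S̃_{D/U} = 2.975/0.5772 = 5.16.

5.16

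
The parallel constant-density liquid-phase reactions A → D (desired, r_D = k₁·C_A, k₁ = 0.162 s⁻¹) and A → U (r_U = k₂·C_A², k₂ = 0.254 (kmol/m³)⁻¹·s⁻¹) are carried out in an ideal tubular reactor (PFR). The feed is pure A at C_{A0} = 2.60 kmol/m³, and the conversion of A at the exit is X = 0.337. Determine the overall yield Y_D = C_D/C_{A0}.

0.0774

C_A = C_{A0}(1−X) = 1.724 kmol/m³.
Along a PFR/batch, dC_D/dC_A = −r_D/(r_D+r_U) = −k₁/(k₁+k₂·C_A).
Integrating from C_{A0} to C_A: C_D = (0.162/0.254)·ln[(0.162+0.254·2.60)/(0.162+0.254·1.72)] = 0.6378·ln(0.8224/0.5998) = 0.2013 kmol/m³.
Y_D = C_D/C_{A0} = 0.2013/2.60 = 0.0774.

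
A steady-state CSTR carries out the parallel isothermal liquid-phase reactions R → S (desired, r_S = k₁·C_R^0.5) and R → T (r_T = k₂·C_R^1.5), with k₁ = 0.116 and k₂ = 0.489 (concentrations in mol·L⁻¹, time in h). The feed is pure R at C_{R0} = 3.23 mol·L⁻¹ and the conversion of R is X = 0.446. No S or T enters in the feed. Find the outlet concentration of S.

Exit C_R = C_{R0}(1−X) = 3.23×0.554 = 1.789 mol·L⁻¹.
Rates in a CSTR are evaluated at the outlet concentration: r_S = 0.116×1.789^0.5 = 0.1552, r_T = 0.489×1.789^1.5 = 1.171.
Fraction of consumed R going to S: r_S/(r_S+r_T) = 0.1171.
C_S = 0.1171·C_{R0}·X = 0.1171×3.23×0.446 = 0.169 mol·L⁻¹.

0.169 mol·L⁻¹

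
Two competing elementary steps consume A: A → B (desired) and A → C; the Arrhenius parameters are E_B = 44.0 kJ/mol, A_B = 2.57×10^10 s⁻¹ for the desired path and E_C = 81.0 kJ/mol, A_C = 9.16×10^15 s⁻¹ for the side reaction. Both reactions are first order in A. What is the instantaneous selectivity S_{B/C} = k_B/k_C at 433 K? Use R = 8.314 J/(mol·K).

k_B/k_C = (A_B/A_C)·exp[−(E_B−E_C)/(RT)] = (A_B/A_C)·exp[(E_C−E_B)/(RT)].
(E_C−E_B)/(RT) = (81.0−44.0)×10³/(8.314×433) = 37000/3600 = 10.28.
k_B/k_C = (2.57×10^10/9.16×10^15)·exp(10.28) = 2.806×10^-6 × 29082 = 0.0816.

0.0816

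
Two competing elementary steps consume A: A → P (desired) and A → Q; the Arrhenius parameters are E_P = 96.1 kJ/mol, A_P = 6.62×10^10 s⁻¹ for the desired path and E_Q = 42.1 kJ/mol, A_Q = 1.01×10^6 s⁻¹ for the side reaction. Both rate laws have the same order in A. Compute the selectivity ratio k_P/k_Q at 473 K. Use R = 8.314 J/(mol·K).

0.0713

With equal orders, S_{P/Q} = k_P/k_Q = (A_P/A_Q)·exp[(E_Q−E_P)/(RT)].
(E_Q−E_P)/(RT) = (42.1−96.1)×10³/(8.314×473) = -54000/3933 = -13.73.
k_P/k_Q = (6.62×10^10/1.01×10^6)·exp(-13.73) = 65545 × 1.087×10^-6 = 0.0713.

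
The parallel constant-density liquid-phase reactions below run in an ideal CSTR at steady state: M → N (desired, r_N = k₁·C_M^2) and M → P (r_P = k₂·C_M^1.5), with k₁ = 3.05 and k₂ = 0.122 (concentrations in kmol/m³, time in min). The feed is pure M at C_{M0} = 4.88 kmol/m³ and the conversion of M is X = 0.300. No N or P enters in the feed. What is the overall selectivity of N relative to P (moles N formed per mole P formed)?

Exit C_M = C_{M0}(1−X) = 4.88×0.700 = 3.416 kmol/m³.
A CSTR operates uniformly at the exit composition, giving r_N = 35.59 and r_P = 0.7703 (each k·C_M^n at C_M = 3.416).
Overall selectivity = C_N/C_P = r_Nτ/(r_Pτ) = r_N/r_P = 46.2.

46.2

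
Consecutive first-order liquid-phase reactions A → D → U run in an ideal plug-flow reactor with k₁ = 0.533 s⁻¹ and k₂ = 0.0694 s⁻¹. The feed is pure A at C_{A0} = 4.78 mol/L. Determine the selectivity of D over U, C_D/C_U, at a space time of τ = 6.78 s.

For first-order series with pure A initially, C_D(τ) = k₁C_{A0}/(k₂−k₁)·(e^(−k₁τ) − e^(−k₂τ)).
e^(−k₁τ) = e^(−0.533×6.78) = e^(−3.614) = 0.02695; e^(−k₂τ) = e^(−0.4705) = 0.6247.
C_D = 0.533×4.78/(0.0694−0.533) × (0.02695−0.6247) = (-5.496)×(-0.5977) = 3.285 mol/L.
C_A = C_{A0}e^(−k₁τ) = 0.1288 mol/L, so C_U = C_{A0}−C_A−C_D = 1.366 mol/L; C_D/C_U = 2.40.

2.40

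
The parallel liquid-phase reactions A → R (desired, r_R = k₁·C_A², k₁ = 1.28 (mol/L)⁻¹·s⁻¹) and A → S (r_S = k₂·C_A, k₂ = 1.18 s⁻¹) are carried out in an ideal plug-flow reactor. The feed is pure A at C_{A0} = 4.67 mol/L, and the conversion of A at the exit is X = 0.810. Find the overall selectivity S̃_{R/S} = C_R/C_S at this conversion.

2.64

C_A = C_{A0}(1−X) = 0.8873 mol/L.
Along a PFR/batch, dC_S/dC_A = −r_S/(r_R+r_S) = −k₂/(k₂+k₁·C_A).
Integrating from C_{A0} to C_A: C_S = (1.18/1.28)·ln[(1.18+1.28·4.67)/(1.18+1.28·0.887)] = 0.9219·ln(7.158/2.316) = 1.040 mol/L.
Then C_R = (C_{A0}−C_A) − C_S = 3.783 − 1.040 = 2.742 mol/L.
S̃_{R/S} = C_R/C_S = 2.742/1.040 = 2.64.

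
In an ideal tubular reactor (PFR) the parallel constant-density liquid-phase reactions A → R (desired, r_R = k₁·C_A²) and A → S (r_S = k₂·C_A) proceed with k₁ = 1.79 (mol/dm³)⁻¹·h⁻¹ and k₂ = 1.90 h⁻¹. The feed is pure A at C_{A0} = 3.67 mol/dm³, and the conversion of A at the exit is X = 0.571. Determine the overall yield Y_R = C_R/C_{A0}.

0.402

C_A = C_{A0}(1−X) = 1.574 mol/dm³.
Along a PFR/batch, dC_S/dC_A = −r_S/(r_R+r_S) = −k₂/(k₂+k₁·C_A).
Integrating from C_{A0} to C_A: C_S = (1.90/1.79)·ln[(1.90+1.79·3.67)/(1.90+1.79·1.57)] = 1.061·ln(8.469/4.718) = 0.6210 mol/dm³.
Then C_R = (C_{A0}−C_A) − C_S = 2.096 − 0.6210 = 1.475 mol/dm³.
Y_R = C_R/C_{A0} = 1.475/3.67 = 0.402.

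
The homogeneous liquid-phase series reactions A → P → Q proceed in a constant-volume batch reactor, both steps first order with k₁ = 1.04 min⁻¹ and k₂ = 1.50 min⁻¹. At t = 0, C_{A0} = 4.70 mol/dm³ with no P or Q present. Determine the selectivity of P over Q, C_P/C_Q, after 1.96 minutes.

For first-order series with pure A initially, C_P(t) = k₁C_{A0}/(k₂−k₁)·(e^(−k₁t) − e^(−k₂t)).
e^(−k₁t) = e^(−1.04×1.96) = e^(−2.038) = 0.1302; e^(−k₂t) = e^(−2.940) = 0.05287.
C_P = 1.04×4.70/(1.50−1.04) × (0.1302−0.05287) = 10.63×0.07737 = 0.8222 mol/dm³.
C_A = C_{A0}e^(−k₁t) = 0.6121 mol/dm³, so C_Q = C_{A0}−C_A−C_P = 3.266 mol/dm³; C_P/C_Q = 0.252.

0.252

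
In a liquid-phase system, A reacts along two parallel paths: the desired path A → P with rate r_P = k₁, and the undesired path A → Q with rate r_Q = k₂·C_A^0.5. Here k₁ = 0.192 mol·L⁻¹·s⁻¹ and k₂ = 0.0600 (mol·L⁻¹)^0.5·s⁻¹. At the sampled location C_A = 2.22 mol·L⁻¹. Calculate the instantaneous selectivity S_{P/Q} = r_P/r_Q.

2.15

S_{P/Q} = r_P/r_Q = (k₁)/(k₂·C_A^0.5) = (k₁/k₂)·C_A^-0.5.
= (0.192) / (0.0600×2.220^0.5) = 0.1920/0.08940 = 2.15.
The undesired path is higher order in A, so low C_A (CSTR or dilute feed) favours P.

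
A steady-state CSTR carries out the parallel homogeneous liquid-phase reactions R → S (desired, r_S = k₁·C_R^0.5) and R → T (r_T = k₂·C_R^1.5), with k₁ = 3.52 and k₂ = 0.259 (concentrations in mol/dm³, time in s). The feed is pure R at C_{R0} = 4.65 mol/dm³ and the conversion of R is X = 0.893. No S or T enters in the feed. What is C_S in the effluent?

Exit C_R = C_{R0}(1−X) = 4.65×0.107 = 0.4975 mol/dm³.
In a CSTR the entire volume is at exit conditions, so r_S = 3.52×0.4975^0.5 = 2.483 and r_T = 0.259×0.4975^1.5 = 0.09090.
Fraction of consumed R going to S: r_S/(r_S+r_T) = 0.9647.
C_S = 0.9647·C_{R0}·X = 0.9647×4.65×0.893 = 4.01 mol/dm³.

4.01 mol/dm³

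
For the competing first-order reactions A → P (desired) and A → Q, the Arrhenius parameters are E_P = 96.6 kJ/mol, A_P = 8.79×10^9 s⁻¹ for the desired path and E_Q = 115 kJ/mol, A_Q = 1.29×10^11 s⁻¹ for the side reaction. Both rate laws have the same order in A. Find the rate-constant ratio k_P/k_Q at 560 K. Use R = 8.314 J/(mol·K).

Since both paths have the same order in A, the concentration cancels and S_{P/Q} = k_P/k_Q = (A_P/A_Q)·exp[(E_Q−E_P)/(RT)].
(E_Q−E_P)/(RT) = (115−96.6)×10³/(8.314×560) = 18400/4656 = 3.952.
k_P/k_Q = (8.79×10^9/1.29×10^11)·exp(3.952) = 0.06814 × 52.04 = 3.55.
Since E_P < E_Q, lowering the temperature improves selectivity toward P.

3.55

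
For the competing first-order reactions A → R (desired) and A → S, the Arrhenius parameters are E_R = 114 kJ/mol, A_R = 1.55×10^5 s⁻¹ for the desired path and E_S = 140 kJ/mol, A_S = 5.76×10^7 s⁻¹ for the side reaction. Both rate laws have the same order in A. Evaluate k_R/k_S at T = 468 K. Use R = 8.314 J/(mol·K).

2.15

k_R/k_S = (A_R/A_S)·exp[−(E_R−E_S)/(RT)] = (A_R/A_S)·exp[(E_S−E_R)/(RT)].
(E_S−E_R)/(RT) = (140−114)×10³/(8.314×468) = 26000/3891 = 6.682.
k_R/k_S = (1.55×10^5/5.76×10^7)·exp(6.682) = 0.002691 × 798.0 = 2.15.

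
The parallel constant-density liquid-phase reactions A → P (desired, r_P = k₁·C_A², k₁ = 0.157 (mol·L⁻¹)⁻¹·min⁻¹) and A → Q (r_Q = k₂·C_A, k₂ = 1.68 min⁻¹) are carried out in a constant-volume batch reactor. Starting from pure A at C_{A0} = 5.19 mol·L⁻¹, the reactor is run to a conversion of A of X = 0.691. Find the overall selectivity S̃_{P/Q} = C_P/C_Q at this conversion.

C_A = C_{A0}(1−X) = 1.604 mol·L⁻¹.
Along a PFR/batch, dC_Q/dC_A = −r_Q/(r_P+r_Q) = −k₂/(k₂+k₁·C_A).
Integrating from C_{A0} to C_A: C_Q = (1.68/0.157)·ln[(1.68+0.157·5.19)/(1.68+0.157·1.60)] = 10.70·ln(2.495/1.932) = 2.737 mol·L⁻¹.
Then C_P = (C_{A0}−C_A) − C_Q = 3.586 − 2.737 = 0.8493 mol·L⁻¹.
S̃_{P/Q} = C_P/C_Q = 0.8493/2.737 = 0.310.

0.310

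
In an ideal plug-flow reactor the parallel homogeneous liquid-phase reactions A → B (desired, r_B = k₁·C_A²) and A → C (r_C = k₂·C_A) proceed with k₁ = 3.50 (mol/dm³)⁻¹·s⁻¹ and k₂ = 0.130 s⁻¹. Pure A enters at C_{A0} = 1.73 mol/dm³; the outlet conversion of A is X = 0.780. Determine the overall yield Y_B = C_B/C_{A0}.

C_A = C_{A0}(1−X) = 0.3806 mol/dm³.
Along a PFR/batch, dC_C/dC_A = −r_C/(r_B+r_C) = −k₂/(k₂+k₁·C_A).
Integrating from C_{A0} to C_A: C_C = (0.130/3.50)·ln[(0.130+3.50·1.73)/(0.130+3.50·0.381)] = 0.03714·ln(6.185/1.462) = 0.05357 mol/dm³.
Then C_B = (C_{A0}−C_A) − C_C = 1.349 − 0.05357 = 1.296 mol/dm³.
Y_B = C_B/C_{A0} = 1.296/1.73 = 0.749.

0.749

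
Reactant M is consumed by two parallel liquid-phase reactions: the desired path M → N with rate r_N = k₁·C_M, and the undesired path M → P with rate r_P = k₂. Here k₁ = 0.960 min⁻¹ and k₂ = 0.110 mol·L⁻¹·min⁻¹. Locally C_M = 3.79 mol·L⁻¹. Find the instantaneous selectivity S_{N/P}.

S_{N/P} = r_N/r_P = (k₁·C_M)/(k₂) = (k₁/k₂)·C_M.
= (0.960×3.790) / (0.110) = 3.638/0.1100 = 33.1.
Since the desired path is higher order in M, keeping C_M high (PFR or concentrated feed) favours N.

33.1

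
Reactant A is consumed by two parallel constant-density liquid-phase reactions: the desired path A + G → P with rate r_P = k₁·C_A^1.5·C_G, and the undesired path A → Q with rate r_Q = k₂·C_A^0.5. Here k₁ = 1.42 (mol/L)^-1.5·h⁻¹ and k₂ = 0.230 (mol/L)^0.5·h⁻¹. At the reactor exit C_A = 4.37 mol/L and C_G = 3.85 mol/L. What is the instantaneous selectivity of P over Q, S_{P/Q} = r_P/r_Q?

104

S_{P/Q} = r_P/r_Q = (k₁·C_A^1.5·C_G)/(k₂·C_A^0.5) = (k₁/k₂)·C_A·C_G.
= (1.42×4.370^1.5×3.850) / (0.230×4.370^0.5) = 49.94/0.4808 = 104.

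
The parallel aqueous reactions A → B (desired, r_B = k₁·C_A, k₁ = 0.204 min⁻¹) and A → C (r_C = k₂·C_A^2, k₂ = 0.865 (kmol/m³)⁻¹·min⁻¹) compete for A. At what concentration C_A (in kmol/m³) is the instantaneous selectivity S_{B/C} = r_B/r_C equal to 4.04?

S_{B/C} = (k₁/k₂)·C_A⁻¹ ⇒ C_A = (S·k₂/k₁)^(-1).
= (4.04×0.865/0.204)^(-1) = (17.13)^(-1) = 0.0584 kmol/m³.

0.0584 kmol/m³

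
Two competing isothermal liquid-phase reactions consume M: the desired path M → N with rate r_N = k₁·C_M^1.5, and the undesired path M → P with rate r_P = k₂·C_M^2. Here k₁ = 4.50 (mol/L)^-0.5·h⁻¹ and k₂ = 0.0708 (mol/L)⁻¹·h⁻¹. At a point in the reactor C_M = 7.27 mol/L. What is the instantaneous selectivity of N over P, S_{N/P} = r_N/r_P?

23.6

S_{N/P} = r_N/r_P = (k₁·C_M^1.5)/(k₂·C_M^2) = (k₁/k₂)·C_M^-0.5.
= (4.50×7.270^1.5) / (0.0708×7.270^2) = 88.21/3.742 = 23.6.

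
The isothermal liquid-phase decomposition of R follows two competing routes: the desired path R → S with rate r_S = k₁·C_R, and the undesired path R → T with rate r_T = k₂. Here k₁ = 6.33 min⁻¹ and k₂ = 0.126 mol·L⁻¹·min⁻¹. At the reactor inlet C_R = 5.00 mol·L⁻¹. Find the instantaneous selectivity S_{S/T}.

S_{S/T} = r_S/r_T = (k₁·C_R)/(k₂) = (k₁/k₂)·C_R.
= (6.33×5.000) / (0.126) = 31.65/0.1260 = 251.
Since the desired path is higher order in R, keeping C_R high (PFR or concentrated feed) favours S.

251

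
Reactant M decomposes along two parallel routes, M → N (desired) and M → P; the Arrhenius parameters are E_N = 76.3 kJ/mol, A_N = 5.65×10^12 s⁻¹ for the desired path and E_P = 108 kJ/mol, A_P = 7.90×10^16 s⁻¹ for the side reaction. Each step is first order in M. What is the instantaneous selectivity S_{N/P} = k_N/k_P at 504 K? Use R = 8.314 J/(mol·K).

0.138

k_N/k_P = (A_N/A_P)·exp[−(E_N−E_P)/(RT)] = (A_N/A_P)·exp[(E_P−E_N)/(RT)].
(E_P−E_N)/(RT) = (108−76.3)×10³/(8.314×504) = 31700/4190 = 7.565.
k_N/k_P = (5.65×10^12/7.90×10^16)·exp(7.565) = 7.152×10^-5 × 1930 = 0.138.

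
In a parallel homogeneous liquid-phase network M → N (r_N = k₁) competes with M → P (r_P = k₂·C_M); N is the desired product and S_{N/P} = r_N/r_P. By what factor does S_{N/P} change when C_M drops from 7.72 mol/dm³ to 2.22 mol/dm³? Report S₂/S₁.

S_{N/P} = (k₁/k₂)·C_M⁻¹, so S₂/S₁ = (C_{M,2}/C_{M,1})⁻¹.
= 7.72/2.22 = 3.48.
Selectivity toward N rises as C_M falls — low-concentration operation is favoured.

3.48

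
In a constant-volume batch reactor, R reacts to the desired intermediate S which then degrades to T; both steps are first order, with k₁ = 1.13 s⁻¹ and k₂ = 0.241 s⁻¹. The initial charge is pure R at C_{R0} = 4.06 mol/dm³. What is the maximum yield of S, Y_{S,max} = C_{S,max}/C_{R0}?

Evaluating C_S at t_opt = ln(k₂/k₁)/(k₂−k₁) gives C_{S,max}/C_{R0} = (k₁/k₂)^[k₂/(k₂−k₁)].
= (1.13/0.241)^(0.241/(0.241−1.13)) = (4.689)^(-0.2711) = 0.6578.

0.658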